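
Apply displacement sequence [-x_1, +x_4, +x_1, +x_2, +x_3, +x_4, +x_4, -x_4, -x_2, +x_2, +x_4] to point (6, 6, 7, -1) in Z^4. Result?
(6, 7, 8, 2)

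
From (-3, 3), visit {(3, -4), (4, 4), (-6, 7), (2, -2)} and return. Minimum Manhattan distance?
42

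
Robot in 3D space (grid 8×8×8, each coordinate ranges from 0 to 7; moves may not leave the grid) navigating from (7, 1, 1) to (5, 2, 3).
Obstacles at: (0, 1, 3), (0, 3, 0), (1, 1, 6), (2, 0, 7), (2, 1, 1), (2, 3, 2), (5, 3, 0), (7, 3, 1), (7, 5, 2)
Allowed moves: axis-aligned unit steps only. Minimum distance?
5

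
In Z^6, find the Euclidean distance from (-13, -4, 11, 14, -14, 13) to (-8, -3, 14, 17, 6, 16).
21.2838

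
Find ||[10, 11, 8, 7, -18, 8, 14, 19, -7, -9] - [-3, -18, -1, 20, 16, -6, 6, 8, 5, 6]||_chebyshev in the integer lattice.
34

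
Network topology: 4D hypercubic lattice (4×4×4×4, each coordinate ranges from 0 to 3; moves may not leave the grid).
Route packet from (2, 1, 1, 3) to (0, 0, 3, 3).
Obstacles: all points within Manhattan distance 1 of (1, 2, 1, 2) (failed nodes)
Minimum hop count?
5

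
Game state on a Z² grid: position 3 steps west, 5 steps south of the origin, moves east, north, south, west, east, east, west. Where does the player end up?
(-2, -5)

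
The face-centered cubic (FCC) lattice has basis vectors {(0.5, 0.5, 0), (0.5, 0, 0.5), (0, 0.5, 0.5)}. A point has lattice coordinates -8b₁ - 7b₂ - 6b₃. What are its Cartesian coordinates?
(-7.5, -7, -6.5)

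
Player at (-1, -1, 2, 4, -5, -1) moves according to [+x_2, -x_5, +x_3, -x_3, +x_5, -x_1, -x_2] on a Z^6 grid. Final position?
(-2, -1, 2, 4, -5, -1)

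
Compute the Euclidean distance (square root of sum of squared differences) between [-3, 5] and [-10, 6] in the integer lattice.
7.07107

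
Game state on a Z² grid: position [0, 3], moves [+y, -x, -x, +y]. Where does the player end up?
(-2, 5)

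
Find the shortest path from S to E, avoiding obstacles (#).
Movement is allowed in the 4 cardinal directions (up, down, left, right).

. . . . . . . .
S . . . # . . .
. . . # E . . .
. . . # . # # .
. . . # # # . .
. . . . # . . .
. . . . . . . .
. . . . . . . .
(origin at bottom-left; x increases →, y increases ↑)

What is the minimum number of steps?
9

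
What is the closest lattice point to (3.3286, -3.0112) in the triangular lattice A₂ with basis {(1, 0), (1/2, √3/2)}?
(3.5, -2.598)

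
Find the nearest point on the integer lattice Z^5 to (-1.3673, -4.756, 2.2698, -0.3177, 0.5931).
(-1, -5, 2, 0, 1)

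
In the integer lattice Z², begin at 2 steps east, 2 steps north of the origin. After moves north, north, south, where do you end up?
(2, 3)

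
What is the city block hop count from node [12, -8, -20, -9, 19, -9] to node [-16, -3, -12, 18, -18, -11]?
107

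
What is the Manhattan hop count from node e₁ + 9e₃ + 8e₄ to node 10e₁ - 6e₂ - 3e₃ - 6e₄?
41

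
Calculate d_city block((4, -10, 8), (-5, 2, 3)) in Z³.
26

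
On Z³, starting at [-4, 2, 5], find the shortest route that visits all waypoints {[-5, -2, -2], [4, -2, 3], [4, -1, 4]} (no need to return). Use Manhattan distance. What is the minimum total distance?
28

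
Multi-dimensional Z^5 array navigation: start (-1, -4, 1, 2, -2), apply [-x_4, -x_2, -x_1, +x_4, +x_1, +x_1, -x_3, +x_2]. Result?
(0, -4, 0, 2, -2)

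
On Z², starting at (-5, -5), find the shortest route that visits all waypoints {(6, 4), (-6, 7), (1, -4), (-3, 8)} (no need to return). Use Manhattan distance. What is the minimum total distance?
37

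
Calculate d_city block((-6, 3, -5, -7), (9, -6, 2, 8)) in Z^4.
46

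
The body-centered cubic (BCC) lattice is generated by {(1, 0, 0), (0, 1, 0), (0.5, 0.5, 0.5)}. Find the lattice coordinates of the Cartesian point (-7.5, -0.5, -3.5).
-4b₁ + 3b₂ - 7b₃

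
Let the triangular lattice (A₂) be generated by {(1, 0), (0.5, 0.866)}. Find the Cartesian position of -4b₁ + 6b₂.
(-1, 5.196)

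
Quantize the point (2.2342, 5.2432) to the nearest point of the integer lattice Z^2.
(2, 5)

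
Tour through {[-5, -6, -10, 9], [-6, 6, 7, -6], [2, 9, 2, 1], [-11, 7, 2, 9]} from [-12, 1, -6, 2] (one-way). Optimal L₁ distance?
102
(one optimal route: (-12, 1, -6, 2) → (-5, -6, -10, 9) → (-11, 7, 2, 9) → (2, 9, 2, 1) → (-6, 6, 7, -6))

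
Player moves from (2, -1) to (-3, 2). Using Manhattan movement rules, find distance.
8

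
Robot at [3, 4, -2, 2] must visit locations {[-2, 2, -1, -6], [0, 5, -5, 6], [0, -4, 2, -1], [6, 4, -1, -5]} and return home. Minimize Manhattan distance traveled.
72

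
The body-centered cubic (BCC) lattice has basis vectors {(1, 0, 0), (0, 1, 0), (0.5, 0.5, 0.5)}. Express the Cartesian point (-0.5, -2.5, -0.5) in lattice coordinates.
-2b₂ - b₃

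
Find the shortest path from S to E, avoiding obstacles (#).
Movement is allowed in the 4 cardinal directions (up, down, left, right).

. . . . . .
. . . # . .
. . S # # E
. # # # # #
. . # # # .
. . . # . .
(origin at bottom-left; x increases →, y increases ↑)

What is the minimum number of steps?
7
(one shortest path: (2, 3) → (2, 4) → (2, 5) → (3, 5) → (4, 5) → (5, 5) → (5, 4) → (5, 3))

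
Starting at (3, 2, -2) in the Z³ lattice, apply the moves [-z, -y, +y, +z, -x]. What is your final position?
(2, 2, -2)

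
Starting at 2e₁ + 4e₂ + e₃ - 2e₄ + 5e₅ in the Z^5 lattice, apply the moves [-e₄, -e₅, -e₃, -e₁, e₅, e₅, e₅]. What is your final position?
(1, 4, 0, -3, 7)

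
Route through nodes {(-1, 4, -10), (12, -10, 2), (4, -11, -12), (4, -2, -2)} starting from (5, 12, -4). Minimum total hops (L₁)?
81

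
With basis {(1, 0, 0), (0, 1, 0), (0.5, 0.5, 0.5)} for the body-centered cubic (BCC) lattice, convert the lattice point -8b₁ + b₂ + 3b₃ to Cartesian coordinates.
(-6.5, 2.5, 1.5)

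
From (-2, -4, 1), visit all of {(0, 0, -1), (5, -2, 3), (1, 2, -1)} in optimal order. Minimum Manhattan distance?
23
(one optimal route: (-2, -4, 1) → (0, 0, -1) → (1, 2, -1) → (5, -2, 3))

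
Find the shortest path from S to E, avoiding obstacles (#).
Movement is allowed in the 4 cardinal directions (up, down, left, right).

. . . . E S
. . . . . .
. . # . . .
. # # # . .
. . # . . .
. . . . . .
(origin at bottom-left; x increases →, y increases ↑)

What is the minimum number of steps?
1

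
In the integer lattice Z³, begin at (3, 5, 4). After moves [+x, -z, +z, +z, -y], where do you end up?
(4, 4, 5)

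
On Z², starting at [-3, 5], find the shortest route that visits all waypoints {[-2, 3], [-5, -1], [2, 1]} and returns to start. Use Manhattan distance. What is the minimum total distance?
26
(one optimal route: (-3, 5) → (-2, 3) → (2, 1) → (-5, -1) → (-3, 5))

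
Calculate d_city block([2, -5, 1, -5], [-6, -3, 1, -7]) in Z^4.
12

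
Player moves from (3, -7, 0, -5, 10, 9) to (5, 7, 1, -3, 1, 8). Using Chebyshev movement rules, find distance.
14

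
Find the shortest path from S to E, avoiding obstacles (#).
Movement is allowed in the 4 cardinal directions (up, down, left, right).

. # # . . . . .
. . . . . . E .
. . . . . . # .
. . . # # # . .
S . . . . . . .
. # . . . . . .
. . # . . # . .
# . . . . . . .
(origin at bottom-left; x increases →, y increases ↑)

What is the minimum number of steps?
9
(one shortest path: (0, 3) → (1, 3) → (2, 3) → (2, 4) → (2, 5) → (3, 5) → (4, 5) → (5, 5) → (5, 6) → (6, 6))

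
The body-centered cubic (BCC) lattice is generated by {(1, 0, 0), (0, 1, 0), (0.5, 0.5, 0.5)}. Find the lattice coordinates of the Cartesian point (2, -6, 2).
-8b₂ + 4b₃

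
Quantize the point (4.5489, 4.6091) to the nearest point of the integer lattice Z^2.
(5, 5)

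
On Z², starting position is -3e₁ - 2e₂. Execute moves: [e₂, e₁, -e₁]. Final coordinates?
(-3, -1)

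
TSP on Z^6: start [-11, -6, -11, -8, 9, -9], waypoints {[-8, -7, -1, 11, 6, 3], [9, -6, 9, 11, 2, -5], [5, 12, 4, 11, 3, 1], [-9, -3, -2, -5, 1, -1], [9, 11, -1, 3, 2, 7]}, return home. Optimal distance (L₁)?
230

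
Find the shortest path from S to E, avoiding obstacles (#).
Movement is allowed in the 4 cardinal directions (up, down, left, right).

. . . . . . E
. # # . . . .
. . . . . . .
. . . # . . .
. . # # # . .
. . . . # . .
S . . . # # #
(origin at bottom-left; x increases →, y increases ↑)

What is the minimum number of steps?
12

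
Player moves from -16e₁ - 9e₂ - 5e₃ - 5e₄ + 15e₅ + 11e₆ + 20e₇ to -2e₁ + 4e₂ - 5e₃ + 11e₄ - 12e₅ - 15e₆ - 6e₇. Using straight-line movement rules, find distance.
51.9808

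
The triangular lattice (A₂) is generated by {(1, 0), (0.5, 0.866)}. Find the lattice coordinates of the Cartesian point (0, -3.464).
2b₁ - 4b₂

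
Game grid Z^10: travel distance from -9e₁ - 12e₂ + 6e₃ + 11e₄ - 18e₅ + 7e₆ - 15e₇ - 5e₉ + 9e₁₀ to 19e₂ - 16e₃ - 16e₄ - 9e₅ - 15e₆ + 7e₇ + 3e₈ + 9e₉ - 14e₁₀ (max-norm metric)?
31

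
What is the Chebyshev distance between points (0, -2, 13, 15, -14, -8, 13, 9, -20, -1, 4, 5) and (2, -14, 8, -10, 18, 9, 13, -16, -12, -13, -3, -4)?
32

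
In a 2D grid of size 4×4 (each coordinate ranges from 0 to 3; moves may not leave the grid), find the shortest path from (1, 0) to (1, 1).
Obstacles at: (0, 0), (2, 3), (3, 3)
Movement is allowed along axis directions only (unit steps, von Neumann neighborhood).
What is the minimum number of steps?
1
(one shortest path: (1, 0) → (1, 1))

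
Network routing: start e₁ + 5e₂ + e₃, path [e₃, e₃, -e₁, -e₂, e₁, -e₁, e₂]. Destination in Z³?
(0, 5, 3)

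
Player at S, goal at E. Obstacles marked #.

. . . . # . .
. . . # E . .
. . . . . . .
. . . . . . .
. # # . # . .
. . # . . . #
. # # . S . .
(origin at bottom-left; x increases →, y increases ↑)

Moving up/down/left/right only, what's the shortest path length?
7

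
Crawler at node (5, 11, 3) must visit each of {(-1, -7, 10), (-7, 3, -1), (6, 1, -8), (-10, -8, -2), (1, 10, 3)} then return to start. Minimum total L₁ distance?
112
(one optimal route: (5, 11, 3) → (6, 1, -8) → (-7, 3, -1) → (-10, -8, -2) → (-1, -7, 10) → (1, 10, 3) → (5, 11, 3))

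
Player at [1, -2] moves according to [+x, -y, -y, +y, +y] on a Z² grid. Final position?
(2, -2)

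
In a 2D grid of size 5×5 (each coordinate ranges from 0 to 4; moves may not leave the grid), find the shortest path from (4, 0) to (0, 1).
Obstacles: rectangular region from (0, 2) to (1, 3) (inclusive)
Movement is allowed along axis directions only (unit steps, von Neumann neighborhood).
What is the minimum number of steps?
5
(one shortest path: (4, 0) → (3, 0) → (2, 0) → (1, 0) → (0, 0) → (0, 1))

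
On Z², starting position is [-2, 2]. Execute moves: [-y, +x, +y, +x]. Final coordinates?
(0, 2)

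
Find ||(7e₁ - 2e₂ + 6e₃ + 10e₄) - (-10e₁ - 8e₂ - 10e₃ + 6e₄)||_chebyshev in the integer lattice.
17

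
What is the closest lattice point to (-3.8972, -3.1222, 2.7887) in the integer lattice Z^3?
(-4, -3, 3)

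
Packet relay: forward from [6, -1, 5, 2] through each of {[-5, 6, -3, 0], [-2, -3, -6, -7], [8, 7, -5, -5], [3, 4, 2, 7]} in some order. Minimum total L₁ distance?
82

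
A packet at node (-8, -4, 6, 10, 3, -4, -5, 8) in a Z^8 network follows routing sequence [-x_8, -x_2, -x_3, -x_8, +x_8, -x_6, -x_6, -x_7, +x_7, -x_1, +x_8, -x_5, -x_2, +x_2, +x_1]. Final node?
(-8, -5, 5, 10, 2, -6, -5, 8)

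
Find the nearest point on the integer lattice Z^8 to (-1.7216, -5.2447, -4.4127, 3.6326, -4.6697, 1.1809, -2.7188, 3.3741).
(-2, -5, -4, 4, -5, 1, -3, 3)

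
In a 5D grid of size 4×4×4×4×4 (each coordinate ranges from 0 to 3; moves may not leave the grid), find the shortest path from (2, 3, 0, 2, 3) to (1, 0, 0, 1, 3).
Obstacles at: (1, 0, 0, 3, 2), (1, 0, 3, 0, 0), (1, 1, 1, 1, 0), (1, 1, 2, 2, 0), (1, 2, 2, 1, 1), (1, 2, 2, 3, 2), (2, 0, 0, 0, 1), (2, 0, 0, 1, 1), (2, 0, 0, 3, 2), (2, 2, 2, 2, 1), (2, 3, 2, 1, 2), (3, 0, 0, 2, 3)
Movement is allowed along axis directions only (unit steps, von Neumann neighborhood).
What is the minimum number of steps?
5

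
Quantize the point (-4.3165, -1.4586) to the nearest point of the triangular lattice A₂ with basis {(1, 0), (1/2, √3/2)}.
(-4, -1.732)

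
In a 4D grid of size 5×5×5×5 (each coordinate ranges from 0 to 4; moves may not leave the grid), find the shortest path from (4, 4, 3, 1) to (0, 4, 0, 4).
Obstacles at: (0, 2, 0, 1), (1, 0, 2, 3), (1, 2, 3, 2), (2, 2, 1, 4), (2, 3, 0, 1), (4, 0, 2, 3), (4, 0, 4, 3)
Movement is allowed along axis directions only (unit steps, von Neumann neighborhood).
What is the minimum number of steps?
10
(one shortest path: (4, 4, 3, 1) → (3, 4, 3, 1) → (2, 4, 3, 1) → (1, 4, 3, 1) → (0, 4, 3, 1) → (0, 4, 2, 1) → (0, 4, 1, 1) → (0, 4, 0, 1) → (0, 4, 0, 2) → (0, 4, 0, 3) → (0, 4, 0, 4))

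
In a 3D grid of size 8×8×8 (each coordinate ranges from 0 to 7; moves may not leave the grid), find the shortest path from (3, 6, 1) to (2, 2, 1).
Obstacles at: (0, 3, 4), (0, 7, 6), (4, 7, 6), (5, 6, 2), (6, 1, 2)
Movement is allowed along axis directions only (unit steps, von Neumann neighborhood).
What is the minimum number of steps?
5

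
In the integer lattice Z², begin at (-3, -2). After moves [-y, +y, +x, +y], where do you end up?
(-2, -1)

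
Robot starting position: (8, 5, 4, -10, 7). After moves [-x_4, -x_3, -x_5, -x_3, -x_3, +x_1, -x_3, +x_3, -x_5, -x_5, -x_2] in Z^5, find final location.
(9, 4, 1, -11, 4)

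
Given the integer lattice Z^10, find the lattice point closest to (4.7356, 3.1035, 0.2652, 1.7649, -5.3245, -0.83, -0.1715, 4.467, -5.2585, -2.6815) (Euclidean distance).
(5, 3, 0, 2, -5, -1, 0, 4, -5, -3)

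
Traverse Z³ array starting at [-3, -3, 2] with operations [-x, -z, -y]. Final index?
(-4, -4, 1)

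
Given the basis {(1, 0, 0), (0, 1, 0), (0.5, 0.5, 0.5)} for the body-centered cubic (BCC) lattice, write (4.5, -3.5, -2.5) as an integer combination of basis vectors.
7b₁ - b₂ - 5b₃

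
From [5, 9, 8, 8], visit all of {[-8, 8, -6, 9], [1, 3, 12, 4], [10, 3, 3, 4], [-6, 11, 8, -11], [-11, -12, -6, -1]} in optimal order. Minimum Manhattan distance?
144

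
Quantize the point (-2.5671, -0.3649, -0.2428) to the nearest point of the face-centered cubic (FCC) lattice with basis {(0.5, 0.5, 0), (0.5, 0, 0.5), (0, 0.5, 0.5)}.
(-2.5, -0.5, 0)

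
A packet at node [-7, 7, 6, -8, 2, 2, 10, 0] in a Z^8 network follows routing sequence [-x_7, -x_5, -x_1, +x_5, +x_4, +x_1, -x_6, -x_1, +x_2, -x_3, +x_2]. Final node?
(-8, 9, 5, -7, 2, 1, 9, 0)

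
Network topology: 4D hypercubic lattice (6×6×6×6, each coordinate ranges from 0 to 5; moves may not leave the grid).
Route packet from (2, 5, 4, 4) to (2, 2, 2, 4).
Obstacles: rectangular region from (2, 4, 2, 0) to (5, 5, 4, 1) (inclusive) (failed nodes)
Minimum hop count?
5
(one shortest path: (2, 5, 4, 4) → (2, 4, 4, 4) → (2, 3, 4, 4) → (2, 2, 4, 4) → (2, 2, 3, 4) → (2, 2, 2, 4))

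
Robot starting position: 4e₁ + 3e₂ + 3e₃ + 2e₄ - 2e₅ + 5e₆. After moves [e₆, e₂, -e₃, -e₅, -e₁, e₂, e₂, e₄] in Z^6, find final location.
(3, 6, 2, 3, -3, 6)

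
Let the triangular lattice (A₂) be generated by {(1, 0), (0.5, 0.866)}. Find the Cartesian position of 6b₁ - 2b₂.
(5, -1.732)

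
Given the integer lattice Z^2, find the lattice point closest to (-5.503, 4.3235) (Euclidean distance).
(-6, 4)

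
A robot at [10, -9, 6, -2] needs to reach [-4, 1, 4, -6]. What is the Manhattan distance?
30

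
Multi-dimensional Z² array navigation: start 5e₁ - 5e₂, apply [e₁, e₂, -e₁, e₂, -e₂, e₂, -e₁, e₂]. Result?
(4, -2)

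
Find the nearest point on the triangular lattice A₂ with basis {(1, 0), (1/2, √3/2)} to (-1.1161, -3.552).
(-1, -3.464)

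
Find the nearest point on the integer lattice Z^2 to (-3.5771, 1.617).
(-4, 2)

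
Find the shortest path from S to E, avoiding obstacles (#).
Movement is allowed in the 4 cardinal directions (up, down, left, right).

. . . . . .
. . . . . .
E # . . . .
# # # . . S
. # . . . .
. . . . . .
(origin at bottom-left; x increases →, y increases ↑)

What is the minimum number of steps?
8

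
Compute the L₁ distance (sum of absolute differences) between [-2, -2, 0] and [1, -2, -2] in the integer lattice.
5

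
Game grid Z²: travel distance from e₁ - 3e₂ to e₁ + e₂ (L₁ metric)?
4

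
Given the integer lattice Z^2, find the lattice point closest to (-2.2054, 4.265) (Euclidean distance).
(-2, 4)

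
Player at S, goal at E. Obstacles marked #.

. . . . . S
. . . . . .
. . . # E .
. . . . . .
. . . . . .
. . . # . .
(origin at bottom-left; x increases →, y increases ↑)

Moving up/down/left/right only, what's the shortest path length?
3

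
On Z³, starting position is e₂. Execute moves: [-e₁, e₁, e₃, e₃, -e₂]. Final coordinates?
(0, 0, 2)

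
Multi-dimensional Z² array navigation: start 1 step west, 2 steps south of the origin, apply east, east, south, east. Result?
(2, -3)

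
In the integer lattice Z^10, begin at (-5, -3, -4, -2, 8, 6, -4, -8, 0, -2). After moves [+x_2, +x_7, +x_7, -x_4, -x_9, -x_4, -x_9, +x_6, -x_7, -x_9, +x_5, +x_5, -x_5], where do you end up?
(-5, -2, -4, -4, 9, 7, -3, -8, -3, -2)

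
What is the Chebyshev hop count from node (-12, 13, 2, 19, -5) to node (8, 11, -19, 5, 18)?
23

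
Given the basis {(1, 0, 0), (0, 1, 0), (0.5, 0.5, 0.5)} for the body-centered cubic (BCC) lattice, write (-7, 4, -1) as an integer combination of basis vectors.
-6b₁ + 5b₂ - 2b₃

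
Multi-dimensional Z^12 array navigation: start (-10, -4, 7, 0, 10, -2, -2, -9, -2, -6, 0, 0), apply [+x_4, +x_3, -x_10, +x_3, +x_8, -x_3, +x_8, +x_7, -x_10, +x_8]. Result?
(-10, -4, 8, 1, 10, -2, -1, -6, -2, -8, 0, 0)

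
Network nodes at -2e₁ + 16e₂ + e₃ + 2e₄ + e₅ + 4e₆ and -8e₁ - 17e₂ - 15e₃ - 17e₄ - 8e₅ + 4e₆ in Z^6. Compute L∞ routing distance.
33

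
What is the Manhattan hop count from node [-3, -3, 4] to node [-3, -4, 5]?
2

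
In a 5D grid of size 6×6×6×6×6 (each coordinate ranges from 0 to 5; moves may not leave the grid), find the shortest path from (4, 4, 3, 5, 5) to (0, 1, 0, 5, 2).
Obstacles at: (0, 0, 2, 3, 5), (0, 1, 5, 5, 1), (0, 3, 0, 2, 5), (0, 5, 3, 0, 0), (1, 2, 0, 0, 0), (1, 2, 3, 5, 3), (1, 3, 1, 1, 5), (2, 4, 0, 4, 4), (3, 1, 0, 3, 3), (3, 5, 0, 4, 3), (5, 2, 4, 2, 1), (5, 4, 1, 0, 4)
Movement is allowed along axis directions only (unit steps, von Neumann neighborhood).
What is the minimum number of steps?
13
(one shortest path: (4, 4, 3, 5, 5) → (3, 4, 3, 5, 5) → (2, 4, 3, 5, 5) → (1, 4, 3, 5, 5) → (0, 4, 3, 5, 5) → (0, 3, 3, 5, 5) → (0, 2, 3, 5, 5) → (0, 1, 3, 5, 5) → (0, 1, 2, 5, 5) → (0, 1, 1, 5, 5) → (0, 1, 0, 5, 5) → (0, 1, 0, 5, 4) → (0, 1, 0, 5, 3) → (0, 1, 0, 5, 2))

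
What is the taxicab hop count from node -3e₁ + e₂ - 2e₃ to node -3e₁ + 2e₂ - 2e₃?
1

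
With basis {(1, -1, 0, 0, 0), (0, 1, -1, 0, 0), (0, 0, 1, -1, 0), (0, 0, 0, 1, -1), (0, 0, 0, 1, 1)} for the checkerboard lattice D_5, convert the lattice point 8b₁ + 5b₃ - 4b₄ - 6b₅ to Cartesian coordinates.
(8, -8, 5, -15, -2)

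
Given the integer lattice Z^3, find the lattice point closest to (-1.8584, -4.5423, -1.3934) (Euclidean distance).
(-2, -5, -1)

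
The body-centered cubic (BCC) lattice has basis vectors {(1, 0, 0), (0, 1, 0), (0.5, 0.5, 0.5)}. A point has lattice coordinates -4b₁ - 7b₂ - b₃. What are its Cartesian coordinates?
(-4.5, -7.5, -0.5)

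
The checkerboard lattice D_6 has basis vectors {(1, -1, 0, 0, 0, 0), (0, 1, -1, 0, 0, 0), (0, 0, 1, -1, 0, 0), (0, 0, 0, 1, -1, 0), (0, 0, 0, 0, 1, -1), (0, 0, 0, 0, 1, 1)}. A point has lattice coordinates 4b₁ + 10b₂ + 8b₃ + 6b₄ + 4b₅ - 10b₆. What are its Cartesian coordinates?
(4, 6, -2, -2, -12, -14)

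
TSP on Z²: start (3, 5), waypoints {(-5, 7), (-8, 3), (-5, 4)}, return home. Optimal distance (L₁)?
30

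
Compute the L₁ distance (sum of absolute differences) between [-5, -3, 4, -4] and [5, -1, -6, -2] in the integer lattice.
24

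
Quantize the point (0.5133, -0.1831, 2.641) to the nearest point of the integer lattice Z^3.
(1, 0, 3)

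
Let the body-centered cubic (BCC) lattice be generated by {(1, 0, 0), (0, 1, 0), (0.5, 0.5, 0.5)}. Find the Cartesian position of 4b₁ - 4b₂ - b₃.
(3.5, -4.5, -0.5)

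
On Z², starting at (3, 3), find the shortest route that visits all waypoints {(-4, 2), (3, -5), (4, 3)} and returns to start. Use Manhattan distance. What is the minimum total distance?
32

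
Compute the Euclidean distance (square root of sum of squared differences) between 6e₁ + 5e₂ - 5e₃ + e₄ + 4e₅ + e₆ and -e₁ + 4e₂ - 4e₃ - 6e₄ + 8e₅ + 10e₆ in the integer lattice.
14.0357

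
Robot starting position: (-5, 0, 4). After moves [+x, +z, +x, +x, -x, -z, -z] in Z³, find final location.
(-3, 0, 3)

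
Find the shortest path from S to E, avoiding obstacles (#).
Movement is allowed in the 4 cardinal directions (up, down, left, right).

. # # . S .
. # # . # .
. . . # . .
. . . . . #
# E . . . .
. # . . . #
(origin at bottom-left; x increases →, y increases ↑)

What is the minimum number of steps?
9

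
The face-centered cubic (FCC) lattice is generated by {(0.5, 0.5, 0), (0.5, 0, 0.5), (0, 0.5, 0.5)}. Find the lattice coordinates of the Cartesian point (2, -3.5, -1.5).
4b₂ - 7b₃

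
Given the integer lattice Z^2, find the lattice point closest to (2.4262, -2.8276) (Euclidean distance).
(2, -3)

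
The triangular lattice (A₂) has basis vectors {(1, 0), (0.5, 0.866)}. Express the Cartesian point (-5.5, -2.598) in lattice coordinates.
-4b₁ - 3b₂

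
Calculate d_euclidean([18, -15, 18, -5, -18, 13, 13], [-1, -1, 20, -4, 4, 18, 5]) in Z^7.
33.6898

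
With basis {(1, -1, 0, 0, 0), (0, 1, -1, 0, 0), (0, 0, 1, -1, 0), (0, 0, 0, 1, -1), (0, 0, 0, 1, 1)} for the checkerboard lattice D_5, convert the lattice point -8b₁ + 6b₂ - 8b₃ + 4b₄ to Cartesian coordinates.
(-8, 14, -14, 12, -4)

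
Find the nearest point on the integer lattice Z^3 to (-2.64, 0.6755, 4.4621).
(-3, 1, 4)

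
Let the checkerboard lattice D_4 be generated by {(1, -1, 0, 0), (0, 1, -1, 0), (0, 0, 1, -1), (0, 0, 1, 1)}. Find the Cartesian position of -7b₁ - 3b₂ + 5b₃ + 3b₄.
(-7, 4, 11, -2)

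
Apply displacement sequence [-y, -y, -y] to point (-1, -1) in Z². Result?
(-1, -4)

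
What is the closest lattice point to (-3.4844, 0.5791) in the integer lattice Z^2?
(-3, 1)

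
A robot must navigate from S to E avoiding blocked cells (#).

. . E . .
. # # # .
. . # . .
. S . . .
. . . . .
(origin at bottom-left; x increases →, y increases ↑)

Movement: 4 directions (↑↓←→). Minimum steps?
6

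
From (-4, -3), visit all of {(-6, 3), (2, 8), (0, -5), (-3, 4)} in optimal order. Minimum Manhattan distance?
33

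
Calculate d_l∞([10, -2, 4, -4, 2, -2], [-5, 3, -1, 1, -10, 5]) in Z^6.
15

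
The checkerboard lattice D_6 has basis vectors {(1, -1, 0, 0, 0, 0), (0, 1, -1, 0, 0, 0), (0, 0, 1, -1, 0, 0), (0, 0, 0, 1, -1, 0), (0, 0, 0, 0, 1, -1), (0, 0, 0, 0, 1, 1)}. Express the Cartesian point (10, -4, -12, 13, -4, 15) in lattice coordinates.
10b₁ + 6b₂ - 6b₃ + 7b₄ - 6b₅ + 9b₆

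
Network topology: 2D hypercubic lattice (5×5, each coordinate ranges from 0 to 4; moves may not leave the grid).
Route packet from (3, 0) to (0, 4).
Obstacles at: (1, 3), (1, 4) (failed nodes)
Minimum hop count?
7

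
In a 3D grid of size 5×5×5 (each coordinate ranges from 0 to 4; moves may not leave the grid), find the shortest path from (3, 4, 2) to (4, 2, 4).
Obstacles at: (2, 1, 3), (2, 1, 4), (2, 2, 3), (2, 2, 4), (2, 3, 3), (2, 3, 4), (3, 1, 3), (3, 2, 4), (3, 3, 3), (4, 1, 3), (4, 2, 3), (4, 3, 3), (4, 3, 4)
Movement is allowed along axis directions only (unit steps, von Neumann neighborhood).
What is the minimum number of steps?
9
(one shortest path: (3, 4, 2) → (4, 4, 2) → (4, 3, 2) → (4, 2, 2) → (4, 1, 2) → (4, 0, 2) → (4, 0, 3) → (4, 0, 4) → (4, 1, 4) → (4, 2, 4))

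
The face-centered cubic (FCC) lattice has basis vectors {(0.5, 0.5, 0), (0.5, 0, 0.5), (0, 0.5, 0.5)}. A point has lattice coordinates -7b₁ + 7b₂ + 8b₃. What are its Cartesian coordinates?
(0, 0.5, 7.5)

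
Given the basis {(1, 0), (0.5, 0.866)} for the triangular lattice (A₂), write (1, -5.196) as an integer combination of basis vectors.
4b₁ - 6b₂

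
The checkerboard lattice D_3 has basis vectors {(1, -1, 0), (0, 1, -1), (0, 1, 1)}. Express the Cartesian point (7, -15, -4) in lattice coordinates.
7b₁ - 2b₂ - 6b₃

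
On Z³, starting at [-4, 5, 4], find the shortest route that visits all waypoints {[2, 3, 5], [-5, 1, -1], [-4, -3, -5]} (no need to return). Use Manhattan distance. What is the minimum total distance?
33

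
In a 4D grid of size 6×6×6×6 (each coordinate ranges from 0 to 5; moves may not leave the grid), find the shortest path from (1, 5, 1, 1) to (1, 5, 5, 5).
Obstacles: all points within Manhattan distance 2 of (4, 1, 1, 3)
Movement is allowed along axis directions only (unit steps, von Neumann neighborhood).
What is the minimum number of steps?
8
(one shortest path: (1, 5, 1, 1) → (1, 5, 2, 1) → (1, 5, 3, 1) → (1, 5, 4, 1) → (1, 5, 5, 1) → (1, 5, 5, 2) → (1, 5, 5, 3) → (1, 5, 5, 4) → (1, 5, 5, 5))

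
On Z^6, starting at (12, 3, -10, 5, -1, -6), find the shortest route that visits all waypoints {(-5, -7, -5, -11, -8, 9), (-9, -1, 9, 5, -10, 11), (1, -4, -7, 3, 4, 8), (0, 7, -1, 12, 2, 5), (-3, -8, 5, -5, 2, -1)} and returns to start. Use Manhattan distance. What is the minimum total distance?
262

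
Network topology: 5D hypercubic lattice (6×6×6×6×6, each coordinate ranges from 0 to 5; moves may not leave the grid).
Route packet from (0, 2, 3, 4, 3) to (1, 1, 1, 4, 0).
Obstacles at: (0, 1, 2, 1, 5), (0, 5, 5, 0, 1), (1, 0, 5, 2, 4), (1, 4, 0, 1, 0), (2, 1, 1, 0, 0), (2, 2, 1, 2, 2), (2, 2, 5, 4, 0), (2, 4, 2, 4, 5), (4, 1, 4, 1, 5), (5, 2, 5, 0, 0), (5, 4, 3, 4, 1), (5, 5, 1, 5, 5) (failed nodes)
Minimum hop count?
7
(one shortest path: (0, 2, 3, 4, 3) → (1, 2, 3, 4, 3) → (1, 1, 3, 4, 3) → (1, 1, 2, 4, 3) → (1, 1, 1, 4, 3) → (1, 1, 1, 4, 2) → (1, 1, 1, 4, 1) → (1, 1, 1, 4, 0))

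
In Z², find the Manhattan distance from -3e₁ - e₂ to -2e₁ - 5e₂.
5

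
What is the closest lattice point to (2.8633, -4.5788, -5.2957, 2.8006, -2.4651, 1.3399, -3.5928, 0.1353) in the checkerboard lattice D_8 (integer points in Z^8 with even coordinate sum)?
(3, -5, -5, 3, -3, 1, -4, 0)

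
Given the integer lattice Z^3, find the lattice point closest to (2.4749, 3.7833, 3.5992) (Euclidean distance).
(2, 4, 4)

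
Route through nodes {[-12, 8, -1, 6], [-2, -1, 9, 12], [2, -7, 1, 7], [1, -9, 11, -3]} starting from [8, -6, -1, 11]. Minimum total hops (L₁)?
99
(one optimal route: (8, -6, -1, 11) → (2, -7, 1, 7) → (1, -9, 11, -3) → (-2, -1, 9, 12) → (-12, 8, -1, 6))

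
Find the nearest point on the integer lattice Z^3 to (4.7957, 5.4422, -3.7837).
(5, 5, -4)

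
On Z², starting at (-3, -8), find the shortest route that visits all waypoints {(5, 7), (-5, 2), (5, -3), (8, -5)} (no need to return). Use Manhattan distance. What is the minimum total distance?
42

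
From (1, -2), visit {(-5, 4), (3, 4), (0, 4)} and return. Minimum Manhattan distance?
28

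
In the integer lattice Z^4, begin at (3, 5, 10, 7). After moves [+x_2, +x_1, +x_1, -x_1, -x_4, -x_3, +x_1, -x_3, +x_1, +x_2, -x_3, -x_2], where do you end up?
(6, 6, 7, 6)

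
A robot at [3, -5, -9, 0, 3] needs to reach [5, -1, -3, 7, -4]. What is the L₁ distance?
26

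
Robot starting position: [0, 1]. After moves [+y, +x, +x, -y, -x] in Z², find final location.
(1, 1)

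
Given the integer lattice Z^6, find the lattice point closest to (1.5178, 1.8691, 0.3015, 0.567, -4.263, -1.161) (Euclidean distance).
(2, 2, 0, 1, -4, -1)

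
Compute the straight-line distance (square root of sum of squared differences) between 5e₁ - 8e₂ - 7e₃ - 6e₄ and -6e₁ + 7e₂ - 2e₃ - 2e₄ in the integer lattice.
19.6723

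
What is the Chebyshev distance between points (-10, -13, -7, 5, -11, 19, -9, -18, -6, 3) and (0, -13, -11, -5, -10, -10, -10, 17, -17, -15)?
35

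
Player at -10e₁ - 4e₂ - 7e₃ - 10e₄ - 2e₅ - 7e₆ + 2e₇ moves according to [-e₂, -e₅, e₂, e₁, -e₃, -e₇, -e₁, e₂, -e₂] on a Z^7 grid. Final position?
(-10, -4, -8, -10, -3, -7, 1)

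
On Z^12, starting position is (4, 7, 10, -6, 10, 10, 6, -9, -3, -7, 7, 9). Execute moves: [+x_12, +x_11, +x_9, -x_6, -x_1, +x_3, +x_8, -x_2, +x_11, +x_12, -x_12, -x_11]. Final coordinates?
(3, 6, 11, -6, 10, 9, 6, -8, -2, -7, 8, 10)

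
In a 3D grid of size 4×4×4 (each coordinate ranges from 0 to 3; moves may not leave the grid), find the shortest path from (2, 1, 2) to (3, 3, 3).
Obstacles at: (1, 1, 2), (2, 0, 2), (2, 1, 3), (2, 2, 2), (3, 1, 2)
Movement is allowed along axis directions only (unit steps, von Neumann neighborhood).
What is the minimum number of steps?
6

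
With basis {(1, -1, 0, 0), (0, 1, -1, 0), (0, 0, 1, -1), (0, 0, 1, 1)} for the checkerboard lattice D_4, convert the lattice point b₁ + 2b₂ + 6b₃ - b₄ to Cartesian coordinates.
(1, 1, 3, -7)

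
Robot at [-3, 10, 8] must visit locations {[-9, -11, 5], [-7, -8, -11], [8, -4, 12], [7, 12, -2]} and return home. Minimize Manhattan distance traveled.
146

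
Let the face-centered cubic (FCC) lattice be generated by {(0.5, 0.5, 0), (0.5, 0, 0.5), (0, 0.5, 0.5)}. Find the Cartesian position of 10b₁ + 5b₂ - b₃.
(7.5, 4.5, 2)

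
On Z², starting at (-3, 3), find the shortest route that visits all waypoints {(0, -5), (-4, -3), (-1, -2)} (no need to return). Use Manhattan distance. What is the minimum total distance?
15
(one optimal route: (-3, 3) → (-4, -3) → (-1, -2) → (0, -5))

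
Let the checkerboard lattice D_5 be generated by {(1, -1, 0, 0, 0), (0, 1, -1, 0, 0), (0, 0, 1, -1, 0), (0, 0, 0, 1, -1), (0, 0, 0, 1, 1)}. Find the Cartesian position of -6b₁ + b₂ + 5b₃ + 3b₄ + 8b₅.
(-6, 7, 4, 6, 5)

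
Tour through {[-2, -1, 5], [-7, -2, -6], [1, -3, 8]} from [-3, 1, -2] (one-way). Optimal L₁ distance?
36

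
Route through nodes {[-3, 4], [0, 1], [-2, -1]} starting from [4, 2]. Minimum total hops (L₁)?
15
(one optimal route: (4, 2) → (0, 1) → (-2, -1) → (-3, 4))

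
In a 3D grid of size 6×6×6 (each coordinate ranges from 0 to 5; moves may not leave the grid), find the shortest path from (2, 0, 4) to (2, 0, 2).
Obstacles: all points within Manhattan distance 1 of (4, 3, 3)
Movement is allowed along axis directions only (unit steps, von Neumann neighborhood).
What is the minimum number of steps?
2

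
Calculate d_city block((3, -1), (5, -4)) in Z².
5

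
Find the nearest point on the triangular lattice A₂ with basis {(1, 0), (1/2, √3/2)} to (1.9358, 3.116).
(2, 3.464)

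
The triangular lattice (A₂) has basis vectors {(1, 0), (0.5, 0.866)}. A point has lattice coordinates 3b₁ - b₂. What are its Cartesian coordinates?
(2.5, -0.866)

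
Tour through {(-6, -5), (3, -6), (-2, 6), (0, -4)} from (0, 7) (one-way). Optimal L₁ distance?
30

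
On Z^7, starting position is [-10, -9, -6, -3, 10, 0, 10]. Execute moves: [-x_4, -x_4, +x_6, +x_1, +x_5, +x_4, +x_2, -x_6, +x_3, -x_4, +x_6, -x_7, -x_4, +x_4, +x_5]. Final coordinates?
(-9, -8, -5, -5, 12, 1, 9)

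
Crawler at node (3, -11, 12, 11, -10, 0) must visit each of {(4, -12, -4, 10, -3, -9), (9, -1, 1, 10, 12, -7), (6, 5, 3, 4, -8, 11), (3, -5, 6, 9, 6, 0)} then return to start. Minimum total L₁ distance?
196
(one optimal route: (3, -11, 12, 11, -10, 0) → (4, -12, -4, 10, -3, -9) → (9, -1, 1, 10, 12, -7) → (3, -5, 6, 9, 6, 0) → (6, 5, 3, 4, -8, 11) → (3, -11, 12, 11, -10, 0))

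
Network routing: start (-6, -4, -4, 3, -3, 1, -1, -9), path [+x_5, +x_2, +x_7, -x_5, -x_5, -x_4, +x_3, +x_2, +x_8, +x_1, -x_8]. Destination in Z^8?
(-5, -2, -3, 2, -4, 1, 0, -9)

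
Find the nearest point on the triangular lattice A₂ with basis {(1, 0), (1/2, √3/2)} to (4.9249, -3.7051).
(5, -3.464)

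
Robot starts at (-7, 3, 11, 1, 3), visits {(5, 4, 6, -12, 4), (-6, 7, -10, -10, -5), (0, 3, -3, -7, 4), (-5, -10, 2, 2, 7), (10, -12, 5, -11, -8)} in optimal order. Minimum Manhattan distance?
161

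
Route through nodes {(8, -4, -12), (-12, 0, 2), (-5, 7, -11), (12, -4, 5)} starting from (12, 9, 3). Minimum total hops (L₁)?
88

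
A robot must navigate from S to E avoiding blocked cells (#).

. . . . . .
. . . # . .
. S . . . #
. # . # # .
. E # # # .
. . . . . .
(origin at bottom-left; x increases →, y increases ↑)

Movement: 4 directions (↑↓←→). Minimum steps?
4
(one shortest path: (1, 3) → (0, 3) → (0, 2) → (0, 1) → (1, 1))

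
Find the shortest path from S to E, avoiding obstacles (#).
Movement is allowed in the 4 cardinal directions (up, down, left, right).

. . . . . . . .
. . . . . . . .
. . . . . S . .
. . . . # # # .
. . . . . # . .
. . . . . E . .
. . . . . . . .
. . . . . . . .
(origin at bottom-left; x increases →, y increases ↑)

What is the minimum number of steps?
7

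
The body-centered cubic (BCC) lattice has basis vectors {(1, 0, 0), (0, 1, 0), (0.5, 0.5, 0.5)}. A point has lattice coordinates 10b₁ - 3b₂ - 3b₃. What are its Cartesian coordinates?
(8.5, -4.5, -1.5)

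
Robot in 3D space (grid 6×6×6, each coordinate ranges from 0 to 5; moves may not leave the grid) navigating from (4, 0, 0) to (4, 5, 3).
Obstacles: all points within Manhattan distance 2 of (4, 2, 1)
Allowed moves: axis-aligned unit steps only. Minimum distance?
10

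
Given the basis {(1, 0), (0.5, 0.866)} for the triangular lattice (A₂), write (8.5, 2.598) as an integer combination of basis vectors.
7b₁ + 3b₂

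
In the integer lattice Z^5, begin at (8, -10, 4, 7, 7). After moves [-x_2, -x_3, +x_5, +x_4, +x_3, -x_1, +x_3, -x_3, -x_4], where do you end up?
(7, -11, 4, 7, 8)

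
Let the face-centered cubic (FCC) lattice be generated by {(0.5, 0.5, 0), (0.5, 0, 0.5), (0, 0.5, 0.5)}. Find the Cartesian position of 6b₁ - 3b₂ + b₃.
(1.5, 3.5, -1)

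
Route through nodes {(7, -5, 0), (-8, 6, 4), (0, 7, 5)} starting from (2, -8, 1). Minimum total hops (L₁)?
43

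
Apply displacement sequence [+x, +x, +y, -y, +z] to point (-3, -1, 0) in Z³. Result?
(-1, -1, 1)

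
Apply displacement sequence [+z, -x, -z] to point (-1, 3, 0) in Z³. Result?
(-2, 3, 0)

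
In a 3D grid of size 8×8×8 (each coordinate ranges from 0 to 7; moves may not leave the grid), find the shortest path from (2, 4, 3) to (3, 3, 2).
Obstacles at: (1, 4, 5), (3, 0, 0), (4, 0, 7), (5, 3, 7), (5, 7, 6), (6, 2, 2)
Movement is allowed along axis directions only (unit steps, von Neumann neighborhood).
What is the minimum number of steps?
3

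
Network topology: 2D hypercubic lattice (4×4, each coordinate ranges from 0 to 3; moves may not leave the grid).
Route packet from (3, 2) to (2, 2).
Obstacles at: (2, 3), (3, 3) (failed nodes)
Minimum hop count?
1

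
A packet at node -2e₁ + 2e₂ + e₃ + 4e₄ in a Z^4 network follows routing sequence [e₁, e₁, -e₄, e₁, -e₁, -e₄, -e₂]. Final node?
(0, 1, 1, 2)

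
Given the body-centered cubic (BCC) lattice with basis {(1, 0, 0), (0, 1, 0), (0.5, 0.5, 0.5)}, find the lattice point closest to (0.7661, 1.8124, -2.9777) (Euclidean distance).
(1, 2, -3)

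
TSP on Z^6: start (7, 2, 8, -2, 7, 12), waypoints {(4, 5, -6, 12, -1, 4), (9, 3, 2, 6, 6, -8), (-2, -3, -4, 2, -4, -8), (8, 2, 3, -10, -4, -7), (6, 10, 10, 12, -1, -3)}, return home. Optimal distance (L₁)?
222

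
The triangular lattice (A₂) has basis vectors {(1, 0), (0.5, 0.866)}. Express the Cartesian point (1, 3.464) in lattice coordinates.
-b₁ + 4b₂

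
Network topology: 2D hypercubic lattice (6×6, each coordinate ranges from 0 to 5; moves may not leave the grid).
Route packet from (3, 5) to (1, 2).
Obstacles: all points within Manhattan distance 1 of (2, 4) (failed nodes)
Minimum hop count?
7
(one shortest path: (3, 5) → (4, 5) → (4, 4) → (4, 3) → (3, 3) → (3, 2) → (2, 2) → (1, 2))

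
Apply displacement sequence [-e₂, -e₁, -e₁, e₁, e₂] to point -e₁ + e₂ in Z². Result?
(-2, 1)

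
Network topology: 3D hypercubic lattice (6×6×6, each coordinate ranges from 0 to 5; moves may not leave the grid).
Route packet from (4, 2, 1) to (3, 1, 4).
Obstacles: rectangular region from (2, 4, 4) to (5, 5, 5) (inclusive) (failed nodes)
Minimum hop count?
5
(one shortest path: (4, 2, 1) → (3, 2, 1) → (3, 1, 1) → (3, 1, 2) → (3, 1, 3) → (3, 1, 4))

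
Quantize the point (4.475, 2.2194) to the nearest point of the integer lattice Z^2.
(4, 2)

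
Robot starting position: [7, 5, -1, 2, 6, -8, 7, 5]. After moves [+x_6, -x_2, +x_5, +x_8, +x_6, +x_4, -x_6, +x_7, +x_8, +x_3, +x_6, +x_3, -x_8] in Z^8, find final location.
(7, 4, 1, 3, 7, -6, 8, 6)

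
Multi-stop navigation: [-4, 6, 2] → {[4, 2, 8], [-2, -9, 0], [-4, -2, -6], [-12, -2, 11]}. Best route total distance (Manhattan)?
79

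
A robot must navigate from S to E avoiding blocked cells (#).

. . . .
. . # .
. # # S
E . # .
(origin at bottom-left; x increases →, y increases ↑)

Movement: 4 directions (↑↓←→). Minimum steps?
8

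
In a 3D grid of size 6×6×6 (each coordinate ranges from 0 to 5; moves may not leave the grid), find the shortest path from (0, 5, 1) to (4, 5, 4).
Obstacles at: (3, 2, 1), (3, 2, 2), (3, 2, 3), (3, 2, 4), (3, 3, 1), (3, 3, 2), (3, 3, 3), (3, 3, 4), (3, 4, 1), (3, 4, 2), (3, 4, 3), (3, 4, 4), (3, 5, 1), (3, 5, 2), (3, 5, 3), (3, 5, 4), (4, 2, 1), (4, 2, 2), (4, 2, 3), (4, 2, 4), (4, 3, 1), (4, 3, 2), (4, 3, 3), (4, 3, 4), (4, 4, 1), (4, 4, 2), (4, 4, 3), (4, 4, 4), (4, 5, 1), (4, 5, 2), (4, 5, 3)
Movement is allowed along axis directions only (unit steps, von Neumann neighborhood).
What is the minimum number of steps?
9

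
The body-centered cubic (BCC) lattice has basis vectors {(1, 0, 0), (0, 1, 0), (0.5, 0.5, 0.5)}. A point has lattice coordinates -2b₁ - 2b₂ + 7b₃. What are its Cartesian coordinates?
(1.5, 1.5, 3.5)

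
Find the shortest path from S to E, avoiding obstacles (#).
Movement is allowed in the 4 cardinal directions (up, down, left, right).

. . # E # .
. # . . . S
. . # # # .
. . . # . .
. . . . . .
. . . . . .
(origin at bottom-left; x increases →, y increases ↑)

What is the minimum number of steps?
3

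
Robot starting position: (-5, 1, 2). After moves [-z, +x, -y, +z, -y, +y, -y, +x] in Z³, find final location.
(-3, -1, 2)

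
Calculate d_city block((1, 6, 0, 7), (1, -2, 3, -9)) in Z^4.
27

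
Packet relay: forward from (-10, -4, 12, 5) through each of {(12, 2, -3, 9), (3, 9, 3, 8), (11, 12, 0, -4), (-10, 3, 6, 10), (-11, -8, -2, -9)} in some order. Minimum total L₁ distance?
141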